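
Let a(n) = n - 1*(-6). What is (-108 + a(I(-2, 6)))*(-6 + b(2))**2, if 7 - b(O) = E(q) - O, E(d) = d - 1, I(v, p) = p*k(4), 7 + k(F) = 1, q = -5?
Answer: -11178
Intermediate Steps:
k(F) = -6 (k(F) = -7 + 1 = -6)
I(v, p) = -6*p (I(v, p) = p*(-6) = -6*p)
a(n) = 6 + n (a(n) = n + 6 = 6 + n)
E(d) = -1 + d
b(O) = 13 + O (b(O) = 7 - ((-1 - 5) - O) = 7 - (-6 - O) = 7 + (6 + O) = 13 + O)
(-108 + a(I(-2, 6)))*(-6 + b(2))**2 = (-108 + (6 - 6*6))*(-6 + (13 + 2))**2 = (-108 + (6 - 36))*(-6 + 15)**2 = (-108 - 30)*9**2 = -138*81 = -11178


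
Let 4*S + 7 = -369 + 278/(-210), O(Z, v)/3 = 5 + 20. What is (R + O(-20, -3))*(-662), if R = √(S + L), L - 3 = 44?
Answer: -49650 - 331*I*√2087295/105 ≈ -49650.0 - 4554.4*I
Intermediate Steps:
O(Z, v) = 75 (O(Z, v) = 3*(5 + 20) = 3*25 = 75)
L = 47 (L = 3 + 44 = 47)
S = -39619/420 (S = -7/4 + (-369 + 278/(-210))/4 = -7/4 + (-369 + 278*(-1/210))/4 = -7/4 + (-369 - 139/105)/4 = -7/4 + (¼)*(-38884/105) = -7/4 - 9721/105 = -39619/420 ≈ -94.331)
R = I*√2087295/210 (R = √(-39619/420 + 47) = √(-19879/420) = I*√2087295/210 ≈ 6.8797*I)
(R + O(-20, -3))*(-662) = (I*√2087295/210 + 75)*(-662) = (75 + I*√2087295/210)*(-662) = -49650 - 331*I*√2087295/105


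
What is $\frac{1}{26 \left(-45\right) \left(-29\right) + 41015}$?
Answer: $\frac{1}{74945} \approx 1.3343 \cdot 10^{-5}$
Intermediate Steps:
$\frac{1}{26 \left(-45\right) \left(-29\right) + 41015} = \frac{1}{\left(-1170\right) \left(-29\right) + 41015} = \frac{1}{33930 + 41015} = \frac{1}{74945}$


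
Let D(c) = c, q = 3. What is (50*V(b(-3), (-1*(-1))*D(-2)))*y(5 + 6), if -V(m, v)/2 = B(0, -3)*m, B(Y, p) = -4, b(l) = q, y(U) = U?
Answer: 13200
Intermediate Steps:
b(l) = 3
V(m, v) = 8*m (V(m, v) = -(-8)*m = 8*m)
(50*V(b(-3), (-1*(-1))*D(-2)))*y(5 + 6) = (50*(8*3))*(5 + 6) = (50*24)*11 = 1200*11 = 13200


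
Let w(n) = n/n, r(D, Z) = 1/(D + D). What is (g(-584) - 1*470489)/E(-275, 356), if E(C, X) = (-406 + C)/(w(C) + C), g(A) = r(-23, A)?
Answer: -988340605/5221 ≈ -1.8930e+5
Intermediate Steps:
r(D, Z) = 1/(2*D)
g(A) = -1/46 (g(A) = (1/2)/(-23) = (1/2)*(-1/23) = -1/46)
w(n) = 1
E(C, X) = (-406 + C)/(1 + C)
(g(-584) - 1*470489)/E(-275, 356) = (-1/46 - 1*470489)/(((-406 - 275)/(1 - 275))) = (-1/46 - 470489)/((-681/(-274))) = -21642495/(46*((-1/274*(-681)))) = -21642495/(46*681/274) = -21642495/46*274/681 = -988340605/5221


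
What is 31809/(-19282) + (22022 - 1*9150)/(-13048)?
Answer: -82905217/31448942 ≈ -2.6362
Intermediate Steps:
31809/(-19282) + (22022 - 1*9150)/(-13048) = 31809*(-1/19282) + (22022 - 9150)*(-1/13048) = -31809/19282 + 12872*(-1/13048) = -31809/19282 - 1609/1631 = -82905217/31448942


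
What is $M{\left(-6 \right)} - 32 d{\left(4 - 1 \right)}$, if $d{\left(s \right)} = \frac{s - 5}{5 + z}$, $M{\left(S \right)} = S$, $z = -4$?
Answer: $58$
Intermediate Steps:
$d{\left(s \right)} = -5 + s$ ($d{\left(s \right)} = \frac{s - 5}{5 - 4} = \frac{-5 + s}{1} = \left(-5 + s\right) 1 = -5 + s$)
$M{\left(-6 \right)} - 32 d{\left(4 - 1 \right)} = -6 - 32 \left(-5 + \left(4 - 1\right)\right) = -6 - 32 \left(-5 + 3\right) = -6 - -64 = -6 + 64 = 58$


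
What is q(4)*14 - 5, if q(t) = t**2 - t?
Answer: 163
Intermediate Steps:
q(4)*14 - 5 = (4*(-1 + 4))*14 - 5 = (4*3)*14 - 5 = 12*14 - 5 = 168 - 5 = 163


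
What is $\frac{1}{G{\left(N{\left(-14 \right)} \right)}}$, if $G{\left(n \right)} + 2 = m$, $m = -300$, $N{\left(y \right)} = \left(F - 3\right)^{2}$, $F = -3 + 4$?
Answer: $- \frac{1}{302} \approx -0.0033113$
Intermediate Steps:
$F = 1$
$N{\left(y \right)} = 4$ ($N{\left(y \right)} = \left(1 - 3\right)^{2} = \left(-2\right)^{2} = 4$)
$G{\left(n \right)} = -302$ ($G{\left(n \right)} = -2 - 300 = -302$)
$\frac{1}{G{\left(N{\left(-14 \right)} \right)}} = \frac{1}{-302} = - \frac{1}{302}$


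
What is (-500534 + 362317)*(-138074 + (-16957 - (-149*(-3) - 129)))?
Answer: 21471872733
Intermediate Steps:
(-500534 + 362317)*(-138074 + (-16957 - (-149*(-3) - 129))) = -138217*(-138074 + (-16957 - (447 - 129))) = -138217*(-138074 + (-16957 - 1*318)) = -138217*(-138074 + (-16957 - 318)) = -138217*(-138074 - 17275) = -138217*(-155349) = 21471872733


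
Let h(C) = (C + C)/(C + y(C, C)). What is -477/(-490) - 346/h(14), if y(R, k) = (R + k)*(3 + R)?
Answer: -2966473/490 ≈ -6054.0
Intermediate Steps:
y(R, k) = (3 + R)*(R + k)
h(C) = 2*C/(2*C² + 7*C) (h(C) = (C + C)/(C + (C² + 3*C + 3*C + C*C)) = (2*C)/(C + (C² + 3*C + 3*C + C²)) = (2*C)/(C + (2*C² + 6*C)) = (2*C)/(2*C² + 7*C) = 2*C/(2*C² + 7*C))
-477/(-490) - 346/h(14) = -477/(-490) - 346/(2/(7 + 2*14)) = -477*(-1/490) - 346/(2/(7 + 28)) = 477/490 - 346/(2/35) = 477/490 - 346/(2*(1/35)) = 477/490 - 346/2/35 = 477/490 - 346*35/2 = 477/490 - 6055 = -2966473/490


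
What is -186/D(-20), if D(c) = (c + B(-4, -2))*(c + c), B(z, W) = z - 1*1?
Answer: -93/500 ≈ -0.18600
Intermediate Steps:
B(z, W) = -1 + z (B(z, W) = z - 1 = -1 + z)
D(c) = 2*c*(-5 + c) (D(c) = (c + (-1 - 4))*(c + c) = (c - 5)*(2*c) = (-5 + c)*(2*c) = 2*c*(-5 + c))
-186/D(-20) = -186*(-1/(40*(-5 - 20))) = -186/(2*(-20)*(-25)) = -186/1000 = -186*1/1000 = -93/500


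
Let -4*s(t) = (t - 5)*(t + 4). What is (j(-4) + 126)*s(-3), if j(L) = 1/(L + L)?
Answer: 1007/4 ≈ 251.75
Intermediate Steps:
s(t) = -(-5 + t)*(4 + t)/4 (s(t) = -(t - 5)*(t + 4)/4 = -(-5 + t)*(4 + t)/4)
j(L) = 1/(2*L)
(j(-4) + 126)*s(-3) = ((½)/(-4) + 126)*(5 - ¼*(-3)² + (¼)*(-3)) = ((½)*(-¼) + 126)*(5 - ¼*9 - ¾) = (-⅛ + 126)*(5 - 9/4 - ¾) = (1007/8)*2 = 1007/4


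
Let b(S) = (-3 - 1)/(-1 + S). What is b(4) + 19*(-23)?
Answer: -1315/3 ≈ -438.33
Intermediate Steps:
b(S) = -4/(-1 + S)
b(4) + 19*(-23) = -4/(-1 + 4) + 19*(-23) = -4/3 - 437 = -1315/3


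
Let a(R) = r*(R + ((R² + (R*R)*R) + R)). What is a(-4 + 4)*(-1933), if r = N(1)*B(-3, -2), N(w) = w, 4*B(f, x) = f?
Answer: 0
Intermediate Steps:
B(f, x) = f/4
r = -¾ (r = 1*((¼)*(-3)) = 1*(-¾) = -¾ ≈ -0.75000)
a(R) = -3*R/2 - 3*R²/4 - 3*R³/4 (a(R) = -3*(R + ((R² + (R*R)*R) + R))/4 = -3*(R + ((R² + R²*R) + R))/4 = -3*(R + ((R² + R³) + R))/4 = -3*(R + (R + R² + R³))/4 = -3*(R² + R³ + 2*R)/4 = -3*R/2 - 3*R²/4 - 3*R³/4)
a(-4 + 4)*(-1933) = -3*(-4 + 4)*(2 + (-4 + 4) + (-4 + 4)²)/4*(-1933) = -¾*0*(2 + 0 + 0²)*(-1933) = -¾*0*(2 + 0 + 0)*(-1933) = -¾*0*2*(-1933) = 0*(-1933) = 0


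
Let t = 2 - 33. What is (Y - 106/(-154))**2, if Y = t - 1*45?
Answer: 33628401/5929 ≈ 5671.9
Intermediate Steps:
t = -31
Y = -76 (Y = -31 - 1*45 = -31 - 45 = -76)
(Y - 106/(-154))**2 = (-76 - 106/(-154))**2 = (-76 - 106*(-1/154))**2 = (-76 + 53/77)**2 = (-5799/77)**2 = 33628401/5929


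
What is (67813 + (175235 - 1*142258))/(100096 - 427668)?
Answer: -50395/163786 ≈ -0.30769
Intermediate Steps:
(67813 + (175235 - 1*142258))/(100096 - 427668) = (67813 + (175235 - 142258))/(-327572) = (67813 + 32977)*(-1/327572) = 100790*(-1/327572) = -50395/163786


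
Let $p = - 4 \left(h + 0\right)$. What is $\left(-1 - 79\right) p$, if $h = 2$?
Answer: $640$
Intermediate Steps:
$p = -8$ ($p = - 4 \left(2 + 0\right) = \left(-4\right) 2 = -8$)
$\left(-1 - 79\right) p = \left(-1 - 79\right) \left(-8\right) = \left(-80\right) \left(-8\right) = 640$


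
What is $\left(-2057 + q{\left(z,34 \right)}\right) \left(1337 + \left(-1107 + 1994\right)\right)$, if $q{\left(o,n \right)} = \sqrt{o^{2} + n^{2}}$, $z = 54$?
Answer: $-4574768 + 4448 \sqrt{1018} \approx -4.4328 \cdot 10^{6}$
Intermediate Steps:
$q{\left(o,n \right)} = \sqrt{n^{2} + o^{2}}$
$\left(-2057 + q{\left(z,34 \right)}\right) \left(1337 + \left(-1107 + 1994\right)\right) = \left(-2057 + \sqrt{34^{2} + 54^{2}}\right) \left(1337 + \left(-1107 + 1994\right)\right) = \left(-2057 + \sqrt{1156 + 2916}\right) \left(1337 + 887\right) = \left(-2057 + \sqrt{4072}\right) 2224 = \left(-2057 + 2 \sqrt{1018}\right) 2224 = -4574768 + 4448 \sqrt{1018}$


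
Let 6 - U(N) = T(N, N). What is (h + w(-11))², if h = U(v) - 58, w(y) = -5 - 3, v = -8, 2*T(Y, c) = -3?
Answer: 13689/4 ≈ 3422.3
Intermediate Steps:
T(Y, c) = -3/2 (T(Y, c) = (½)*(-3) = -3/2)
U(N) = 15/2 (U(N) = 6 - 1*(-3/2) = 6 + 3/2 = 15/2)
w(y) = -8
h = -101/2 (h = 15/2 - 58 = -101/2 ≈ -50.500)
(h + w(-11))² = (-101/2 - 8)² = (-117/2)² = 13689/4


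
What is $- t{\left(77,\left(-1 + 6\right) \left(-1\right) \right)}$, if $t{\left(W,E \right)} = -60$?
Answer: $60$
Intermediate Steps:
$- t{\left(77,\left(-1 + 6\right) \left(-1\right) \right)} = \left(-1\right) \left(-60\right) = 60$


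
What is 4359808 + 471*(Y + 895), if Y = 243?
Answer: 4895806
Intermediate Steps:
4359808 + 471*(Y + 895) = 4359808 + 471*(243 + 895) = 4359808 + 471*1138 = 4359808 + 535998 = 4895806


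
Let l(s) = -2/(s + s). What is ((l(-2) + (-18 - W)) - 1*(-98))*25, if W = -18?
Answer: 4925/2 ≈ 2462.5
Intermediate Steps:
l(s) = -1/s (l(s) = -2/(2*s) = (1/(2*s))*(-2) = -1/s)
((l(-2) + (-18 - W)) - 1*(-98))*25 = ((-1/(-2) + (-18 - 1*(-18))) - 1*(-98))*25 = ((-1*(-1/2) + (-18 + 18)) + 98)*25 = ((1/2 + 0) + 98)*25 = (1/2 + 98)*25 = (197/2)*25 = 4925/2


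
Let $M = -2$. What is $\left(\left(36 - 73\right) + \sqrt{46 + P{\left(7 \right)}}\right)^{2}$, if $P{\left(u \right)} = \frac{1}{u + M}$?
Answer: $\frac{\left(185 - \sqrt{1155}\right)^{2}}{25} \approx 912.22$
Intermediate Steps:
$P{\left(u \right)} = \frac{1}{-2 + u}$ ($P{\left(u \right)} = \frac{1}{u - 2} = \frac{1}{-2 + u}$)
$\left(\left(36 - 73\right) + \sqrt{46 + P{\left(7 \right)}}\right)^{2} = \left(\left(36 - 73\right) + \sqrt{46 + \frac{1}{-2 + 7}}\right)^{2} = \left(\left(36 - 73\right) + \sqrt{46 + \frac{1}{5}}\right)^{2} = \left(-37 + \sqrt{46 + \frac{1}{5}}\right)^{2} = \left(-37 + \sqrt{\frac{231}{5}}\right)^{2} = \left(-37 + \frac{\sqrt{1155}}{5}\right)^{2}$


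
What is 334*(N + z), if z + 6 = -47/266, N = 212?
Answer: 9143083/133 ≈ 68745.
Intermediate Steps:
z = -1643/266 (z = -6 - 47/266 = -1643/266 ≈ -6.1767)
334*(N + z) = 334*(212 - 1643/266) = 334*(54749/266) = 9143083/133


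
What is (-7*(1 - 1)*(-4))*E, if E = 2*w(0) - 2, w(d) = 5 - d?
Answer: 0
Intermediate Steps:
E = 8 (E = 2*(5 - 1*0) - 2 = 2*(5 + 0) - 2 = 2*5 - 2 = 10 - 2 = 8)
(-7*(1 - 1)*(-4))*E = -7*(1 - 1)*(-4)*8 = -0*(-4)*8 = -7*0*8 = 0*8 = 0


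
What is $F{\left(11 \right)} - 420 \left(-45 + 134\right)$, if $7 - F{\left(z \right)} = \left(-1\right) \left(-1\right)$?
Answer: $-37374$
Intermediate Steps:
$F{\left(z \right)} = 6$ ($F{\left(z \right)} = 7 - \left(-1\right) \left(-1\right) = 7 - 1 = 6$)
$F{\left(11 \right)} - 420 \left(-45 + 134\right) = 6 - 420 \left(-45 + 134\right) = 6 - 37380 = -37374$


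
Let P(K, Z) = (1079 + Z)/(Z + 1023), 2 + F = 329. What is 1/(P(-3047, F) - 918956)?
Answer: -675/620294597 ≈ -1.0882e-6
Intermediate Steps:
F = 327 (F = -2 + 329 = 327)
P(K, Z) = (1079 + Z)/(1023 + Z)
1/(P(-3047, F) - 918956) = 1/((1079 + 327)/(1023 + 327) - 918956) = 1/(1406/1350 - 918956) = 1/((1/1350)*1406 - 918956) = 1/(703/675 - 918956) = 1/(-620294597/675) = -675/620294597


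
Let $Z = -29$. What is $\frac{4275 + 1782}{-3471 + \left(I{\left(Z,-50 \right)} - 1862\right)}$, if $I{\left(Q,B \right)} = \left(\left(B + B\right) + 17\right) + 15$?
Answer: $- \frac{6057}{5401} \approx -1.1215$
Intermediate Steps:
$I{\left(Q,B \right)} = 32 + 2 B$ ($I{\left(Q,B \right)} = \left(2 B + 17\right) + 15 = \left(17 + 2 B\right) + 15 = 32 + 2 B$)
$\frac{4275 + 1782}{-3471 + \left(I{\left(Z,-50 \right)} - 1862\right)} = \frac{4275 + 1782}{-3471 + \left(\left(32 + 2 \left(-50\right)\right) - 1862\right)} = \frac{6057}{-3471 + \left(\left(32 - 100\right) - 1862\right)} = \frac{6057}{-3471 - 1930} = \frac{6057}{-5401} = 6057 \left(- \frac{1}{5401}\right) = - \frac{6057}{5401}$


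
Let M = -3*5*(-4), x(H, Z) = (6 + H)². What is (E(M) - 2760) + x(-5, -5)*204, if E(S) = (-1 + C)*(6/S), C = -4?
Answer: -5113/2 ≈ -2556.5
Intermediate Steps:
M = 60 (M = -15*(-4) = 60)
E(S) = -30/S (E(S) = (-1 - 4)*(6/S) = -30/S)
(E(M) - 2760) + x(-5, -5)*204 = (-30/60 - 2760) + (6 - 5)²*204 = (-30*1/60 - 2760) + 1²*204 = (-½ - 2760) + 1*204 = -5521/2 + 204 = -5113/2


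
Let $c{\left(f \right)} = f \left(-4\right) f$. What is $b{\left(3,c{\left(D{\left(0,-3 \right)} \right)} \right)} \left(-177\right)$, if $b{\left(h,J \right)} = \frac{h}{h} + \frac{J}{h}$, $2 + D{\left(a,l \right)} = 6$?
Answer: $3599$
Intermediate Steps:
$D{\left(a,l \right)} = 4$ ($D{\left(a,l \right)} = -2 + 6 = 4$)
$c{\left(f \right)} = - 4 f^{2}$ ($c{\left(f \right)} = - 4 f f = - 4 f^{2}$)
$b{\left(h,J \right)} = 1 + \frac{J}{h}$
$b{\left(3,c{\left(D{\left(0,-3 \right)} \right)} \right)} \left(-177\right) = \frac{- 4 \cdot 4^{2} + 3}{3} \left(-177\right) = \frac{\left(-4\right) 16 + 3}{3} \left(-177\right) = \frac{-64 + 3}{3} \left(-177\right) = \frac{1}{3} \left(-61\right) \left(-177\right) = \left(- \frac{61}{3}\right) \left(-177\right) = 3599$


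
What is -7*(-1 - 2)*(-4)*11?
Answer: -924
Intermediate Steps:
-7*(-1 - 2)*(-4)*11 = -(-21)*(-4)*11 = -7*12*11 = -84*11 = -924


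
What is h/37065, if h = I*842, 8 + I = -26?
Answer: -28628/37065 ≈ -0.77237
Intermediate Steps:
I = -34 (I = -8 - 26 = -34)
h = -28628 (h = -34*842 = -28628)
h/37065 = -28628/37065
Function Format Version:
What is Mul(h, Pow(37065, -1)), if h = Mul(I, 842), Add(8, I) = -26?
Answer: Rational(-28628, 37065) ≈ -0.77237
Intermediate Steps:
I = -34 (I = Add(-8, -26) = -34)
h = -28628 (h = Mul(-34, 842) = -28628)
Mul(h, Pow(37065, -1)) = Mul(-28628, Pow(37065, -1)) = Mul(-28628, Rational(1, 37065)) = Rational(-28628, 37065)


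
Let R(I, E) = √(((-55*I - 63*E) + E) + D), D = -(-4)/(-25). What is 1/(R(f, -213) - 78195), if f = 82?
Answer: -1954875/152861233229 - 10*√54349/152861233229 ≈ -1.2804e-5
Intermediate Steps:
D = -4/25 (D = -(-4)*(-1)/25 = -1*4/25 = -4/25 ≈ -0.16000)
R(I, E) = √(-4/25 - 62*E - 55*I) (R(I, E) = √(((-55*I - 63*E) + E) - 4/25) = √(((-63*E - 55*I) + E) - 4/25) = √((-62*E - 55*I) - 4/25) = √(-4/25 - 62*E - 55*I))
1/(R(f, -213) - 78195) = 1/(√(-4 - 1550*(-213) - 1375*82)/5 - 78195) = 1/(√(-4 + 330150 - 112750)/5 - 78195) = 1/(√217396/5 - 78195) = 1/((2*√54349)/5 - 78195) = 1/(2*√54349/5 - 78195) = 1/(-78195 + 2*√54349/5)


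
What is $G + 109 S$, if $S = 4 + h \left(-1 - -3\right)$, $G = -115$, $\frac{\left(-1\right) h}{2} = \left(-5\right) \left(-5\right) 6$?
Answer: $-65079$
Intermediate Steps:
$h = -300$ ($h = - 2 \left(-5\right) \left(-5\right) 6 = - 2 \cdot 25 \cdot 6 = \left(-2\right) 150 = -300$)
$S = -596$ ($S = 4 - 300 \left(-1 - -3\right) = 4 - 300 \left(-1 + 3\right) = 4 - 600 = -596$)
$G + 109 S = -115 + 109 \left(-596\right) = -115 - 64964 = -65079$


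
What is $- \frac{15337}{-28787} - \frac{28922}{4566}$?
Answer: $- \frac{381274436}{65720721} \approx -5.8014$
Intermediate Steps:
$- \frac{15337}{-28787} - \frac{28922}{4566} = \left(-15337\right) \left(- \frac{1}{28787}\right) - \frac{14461}{2283} = \frac{15337}{28787} - \frac{14461}{2283} = - \frac{381274436}{65720721}$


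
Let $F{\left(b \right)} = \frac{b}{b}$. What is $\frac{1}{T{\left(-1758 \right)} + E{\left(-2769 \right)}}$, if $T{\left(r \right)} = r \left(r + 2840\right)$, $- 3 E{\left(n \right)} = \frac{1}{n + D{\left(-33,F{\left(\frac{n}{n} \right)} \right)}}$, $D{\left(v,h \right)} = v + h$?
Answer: $- \frac{8403}{15983816867} \approx -5.2572 \cdot 10^{-7}$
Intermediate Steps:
$F{\left(b \right)} = 1$
$D{\left(v,h \right)} = h + v$
$E{\left(n \right)} = - \frac{1}{3 \left(-32 + n\right)}$ ($E{\left(n \right)} = - \frac{1}{3 \left(n + \left(1 - 33\right)\right)} = - \frac{1}{3 \left(n - 32\right)} = - \frac{1}{3 \left(-32 + n\right)}$)
$T{\left(r \right)} = r \left(2840 + r\right)$
$\frac{1}{T{\left(-1758 \right)} + E{\left(-2769 \right)}} = \frac{1}{- 1758 \left(2840 - 1758\right) - \frac{1}{-96 + 3 \left(-2769\right)}} = \frac{1}{\left(-1758\right) 1082 - \frac{1}{-96 - 8307}} = \frac{1}{-1902156 - \frac{1}{-8403}} = \frac{1}{-1902156 - - \frac{1}{8403}} = \frac{1}{-1902156 + \frac{1}{8403}} = \frac{1}{- \frac{15983816867}{8403}} = - \frac{8403}{15983816867}$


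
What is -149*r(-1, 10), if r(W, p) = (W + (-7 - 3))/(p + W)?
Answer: 1639/9 ≈ 182.11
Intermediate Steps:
r(W, p) = (-10 + W)/(W + p) (r(W, p) = (W - 10)/(W + p) = (-10 + W)/(W + p))
-149*r(-1, 10) = -149*(-10 - 1)/(-1 + 10) = -149*(-11)/9 = -149*(-11/9) = 1639/9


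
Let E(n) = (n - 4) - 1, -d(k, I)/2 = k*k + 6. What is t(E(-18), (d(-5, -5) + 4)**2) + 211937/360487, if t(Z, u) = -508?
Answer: -182915459/360487 ≈ -507.41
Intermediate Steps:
d(k, I) = -12 - 2*k**2 (d(k, I) = -2*(k*k + 6) = -2*(k**2 + 6) = -2*(6 + k**2) = -12 - 2*k**2)
E(n) = -5 + n (E(n) = (-4 + n) - 1 = -5 + n)
t(E(-18), (d(-5, -5) + 4)**2) + 211937/360487 = -508 + 211937/360487 = -182915459/360487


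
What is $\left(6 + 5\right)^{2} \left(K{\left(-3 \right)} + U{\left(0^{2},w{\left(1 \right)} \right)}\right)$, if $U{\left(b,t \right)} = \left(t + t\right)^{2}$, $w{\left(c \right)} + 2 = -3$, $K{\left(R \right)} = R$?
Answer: $11737$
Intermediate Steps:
$w{\left(c \right)} = -5$ ($w{\left(c \right)} = -2 - 3 = -5$)
$U{\left(b,t \right)} = 4 t^{2}$ ($U{\left(b,t \right)} = \left(2 t\right)^{2} = 4 t^{2}$)
$\left(6 + 5\right)^{2} \left(K{\left(-3 \right)} + U{\left(0^{2},w{\left(1 \right)} \right)}\right) = \left(6 + 5\right)^{2} \left(-3 + 4 \left(-5\right)^{2}\right) = 11^{2} \left(-3 + 4 \cdot 25\right) = 121 \left(-3 + 100\right) = 121 \cdot 97 = 11737$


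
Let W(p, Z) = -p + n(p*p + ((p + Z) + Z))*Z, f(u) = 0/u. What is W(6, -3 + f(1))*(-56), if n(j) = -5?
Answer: -504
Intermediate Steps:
f(u) = 0
W(p, Z) = -p - 5*Z
W(6, -3 + f(1))*(-56) = (-1*6 - 5*(-3 + 0))*(-56) = (-6 - 5*(-3))*(-56) = (-6 + 15)*(-56) = 9*(-56) = -504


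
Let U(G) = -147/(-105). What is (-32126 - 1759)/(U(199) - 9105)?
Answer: 169425/45518 ≈ 3.7222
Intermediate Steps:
U(G) = 7/5 (U(G) = -147*(-1/105) = 7/5)
(-32126 - 1759)/(U(199) - 9105) = (-32126 - 1759)/(7/5 - 9105) = -33885/(-45518/5) = -33885*(-5/45518) = 169425/45518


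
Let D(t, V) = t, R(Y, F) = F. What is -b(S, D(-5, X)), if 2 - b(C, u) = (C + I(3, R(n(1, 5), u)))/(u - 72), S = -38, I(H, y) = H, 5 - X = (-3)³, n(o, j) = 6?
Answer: -17/11 ≈ -1.5455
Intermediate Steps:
X = 32 (X = 5 - 1*(-3)³ = 5 - 1*(-27) = 5 + 27 = 32)
b(C, u) = 2 - (3 + C)/(-72 + u) (b(C, u) = 2 - (C + 3)/(u - 72) = 2 - (3 + C)/(-72 + u))
-b(S, D(-5, X)) = -(-147 - 1*(-38) + 2*(-5))/(-72 - 5) = -(-147 + 38 - 10)/(-77) = -(-1)*(-119)/77 = -1*17/11 = -17/11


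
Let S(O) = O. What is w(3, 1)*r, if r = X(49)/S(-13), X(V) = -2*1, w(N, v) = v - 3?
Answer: -4/13 ≈ -0.30769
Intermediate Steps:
w(N, v) = -3 + v
X(V) = -2
r = 2/13 (r = -2/(-13) = -2*(-1/13) = 2/13 ≈ 0.15385)
w(3, 1)*r = (-3 + 1)*(2/13) = -2*2/13 = -4/13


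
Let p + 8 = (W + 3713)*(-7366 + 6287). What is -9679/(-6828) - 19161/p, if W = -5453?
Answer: 2255128325/1602405282 ≈ 1.4073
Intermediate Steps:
p = 1877452 (p = -8 + (-5453 + 3713)*(-7366 + 6287) = -8 - 1740*(-1079) = -8 + 1877460 = 1877452)
-9679/(-6828) - 19161/p = -9679/(-6828) - 19161/1877452 = -9679*(-1/6828) - 19161*1/1877452 = 9679/6828 - 19161/1877452 = 2255128325/1602405282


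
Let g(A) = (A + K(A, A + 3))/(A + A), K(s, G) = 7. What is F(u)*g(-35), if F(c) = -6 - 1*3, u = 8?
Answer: -18/5 ≈ -3.6000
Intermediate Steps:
F(c) = -9 (F(c) = -6 - 3 = -9)
g(A) = (7 + A)/(2*A) (g(A) = (A + 7)/(A + A) = (7 + A)/((2*A)) = (7 + A)*(1/(2*A)) = (7 + A)/(2*A))
F(u)*g(-35) = -9*(7 - 35)/(2*(-35)) = -9*(-1)*(-28)/(2*35) = -9*⅖ = -18/5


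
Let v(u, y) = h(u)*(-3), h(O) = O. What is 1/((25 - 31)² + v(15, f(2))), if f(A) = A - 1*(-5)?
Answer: -⅑ ≈ -0.11111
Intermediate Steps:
f(A) = 5 + A (f(A) = A + 5 = 5 + A)
v(u, y) = -3*u (v(u, y) = u*(-3) = -3*u)
1/((25 - 31)² + v(15, f(2))) = 1/((25 - 31)² - 3*15) = 1/((-6)² - 45) = 1/(36 - 45) = 1/(-9) = -⅑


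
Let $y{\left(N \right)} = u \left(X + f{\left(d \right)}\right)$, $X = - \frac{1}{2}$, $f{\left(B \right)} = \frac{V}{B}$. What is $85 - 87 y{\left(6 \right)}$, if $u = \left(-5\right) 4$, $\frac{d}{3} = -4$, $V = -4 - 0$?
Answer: $-205$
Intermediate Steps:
$V = -4$ ($V = -4 + 0 = -4$)
$d = -12$ ($d = 3 \left(-4\right) = -12$)
$f{\left(B \right)} = - \frac{4}{B}$
$u = -20$
$X = - \frac{1}{2}$ ($X = \left(-1\right) \frac{1}{2} = - \frac{1}{2} \approx -0.5$)
$y{\left(N \right)} = \frac{10}{3}$ ($y{\left(N \right)} = - 20 \left(- \frac{1}{2} - \frac{4}{-12}\right) = - 20 \left(- \frac{1}{2} - - \frac{1}{3}\right) = - 20 \left(- \frac{1}{2} + \frac{1}{3}\right) = \left(-20\right) \left(- \frac{1}{6}\right) = \frac{10}{3}$)
$85 - 87 y{\left(6 \right)} = 85 - 290 = -205$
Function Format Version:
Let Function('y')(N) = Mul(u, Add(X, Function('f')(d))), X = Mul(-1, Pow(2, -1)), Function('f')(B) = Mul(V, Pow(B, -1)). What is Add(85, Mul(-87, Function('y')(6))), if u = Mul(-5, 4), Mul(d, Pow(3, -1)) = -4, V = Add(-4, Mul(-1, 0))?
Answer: -205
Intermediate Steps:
V = -4 (V = Add(-4, 0) = -4)
d = -12 (d = Mul(3, -4) = -12)
Function('f')(B) = Mul(-4, Pow(B, -1))
u = -20
X = Rational(-1, 2) (X = Mul(-1, Rational(1, 2)) = Rational(-1, 2) ≈ -0.50000)
Function('y')(N) = Rational(10, 3) (Function('y')(N) = Mul(-20, Add(Rational(-1, 2), Mul(-4, Pow(-12, -1)))) = Mul(-20, Add(Rational(-1, 2), Mul(-4, Rational(-1, 12)))) = Mul(-20, Add(Rational(-1, 2), Rational(1, 3))) = Mul(-20, Rational(-1, 6)) = Rational(10, 3))
Add(85, Mul(-87, Function('y')(6))) = Add(85, Mul(-87, Rational(10, 3))) = Add(85, -290) = -205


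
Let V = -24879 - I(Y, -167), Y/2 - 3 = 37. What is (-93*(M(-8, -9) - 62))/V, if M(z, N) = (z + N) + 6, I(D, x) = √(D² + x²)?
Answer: -168903531/618930352 + 6789*√34289/618930352 ≈ -0.27086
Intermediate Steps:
Y = 80 (Y = 6 + 2*37 = 6 + 74 = 80)
M(z, N) = 6 + N + z (M(z, N) = (N + z) + 6 = 6 + N + z)
V = -24879 - √34289 (V = -24879 - √(80² + (-167)²) = -24879 - √(6400 + 27889) = -24879 - √34289 ≈ -25064.)
(-93*(M(-8, -9) - 62))/V = (-93*((6 - 9 - 8) - 62))/(-24879 - √34289) = (-93*(-11 - 62))/(-24879 - √34289) = (-93*(-73))/(-24879 - √34289) = 6789/(-24879 - √34289)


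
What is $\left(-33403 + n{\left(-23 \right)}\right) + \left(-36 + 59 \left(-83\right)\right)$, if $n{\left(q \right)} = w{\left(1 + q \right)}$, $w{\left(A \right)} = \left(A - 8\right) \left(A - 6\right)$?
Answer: $-37496$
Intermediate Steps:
$w{\left(A \right)} = \left(-8 + A\right) \left(-6 + A\right)$
$n{\left(q \right)} = 34 + \left(1 + q\right)^{2} - 14 q$ ($n{\left(q \right)} = 48 + \left(1 + q\right)^{2} - 14 \left(1 + q\right) = 48 + \left(1 + q\right)^{2} - \left(14 + 14 q\right) = 34 + \left(1 + q\right)^{2} - 14 q$)
$\left(-33403 + n{\left(-23 \right)}\right) + \left(-36 + 59 \left(-83\right)\right) = \left(-33403 + \left(35 + \left(-23\right)^{2} - -276\right)\right) + \left(-36 + 59 \left(-83\right)\right) = \left(-33403 + \left(35 + 529 + 276\right)\right) - 4933 = \left(-33403 + 840\right) - 4933 = -32563 - 4933 = -37496$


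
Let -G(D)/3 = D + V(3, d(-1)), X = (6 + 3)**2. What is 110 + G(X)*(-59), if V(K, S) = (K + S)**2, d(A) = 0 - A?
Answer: 17279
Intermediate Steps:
X = 81 (X = 9**2 = 81)
d(A) = -A
G(D) = -48 - 3*D (G(D) = -3*(D + (3 - 1*(-1))**2) = -3*(D + (3 + 1)**2) = -3*(D + 4**2) = -3*(D + 16) = -3*(16 + D) = -48 - 3*D)
110 + G(X)*(-59) = 110 + (-48 - 3*81)*(-59) = 110 + (-48 - 243)*(-59) = 110 - 291*(-59) = 110 + 17169 = 17279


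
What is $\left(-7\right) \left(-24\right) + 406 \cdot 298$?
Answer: $121156$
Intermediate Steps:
$\left(-7\right) \left(-24\right) + 406 \cdot 298 = 168 + 120988 = 121156$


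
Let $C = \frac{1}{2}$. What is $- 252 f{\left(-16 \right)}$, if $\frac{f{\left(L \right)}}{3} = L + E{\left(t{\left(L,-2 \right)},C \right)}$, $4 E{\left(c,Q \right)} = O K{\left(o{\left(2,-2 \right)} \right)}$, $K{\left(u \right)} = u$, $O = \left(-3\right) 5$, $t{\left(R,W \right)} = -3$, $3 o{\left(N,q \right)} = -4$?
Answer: $8316$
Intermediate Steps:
$o{\left(N,q \right)} = - \frac{4}{3}$ ($o{\left(N,q \right)} = \frac{1}{3} \left(-4\right) = - \frac{4}{3}$)
$C = \frac{1}{2} \approx 0.5$
$O = -15$
$E{\left(c,Q \right)} = 5$ ($E{\left(c,Q \right)} = \frac{\left(-15\right) \left(- \frac{4}{3}\right)}{4} = \frac{1}{4} \cdot 20 = 5$)
$f{\left(L \right)} = 15 + 3 L$ ($f{\left(L \right)} = 3 \left(L + 5\right) = 3 \left(5 + L\right) = 15 + 3 L$)
$- 252 f{\left(-16 \right)} = - 252 \left(15 + 3 \left(-16\right)\right) = - 252 \left(15 - 48\right) = \left(-252\right) \left(-33\right) = 8316$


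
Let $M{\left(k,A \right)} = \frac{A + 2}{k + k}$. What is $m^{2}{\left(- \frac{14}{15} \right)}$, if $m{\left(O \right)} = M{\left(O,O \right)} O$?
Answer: $\frac{64}{225} \approx 0.28444$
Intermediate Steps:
$M{\left(k,A \right)} = \frac{2 + A}{2 k}$
$m{\left(O \right)} = 1 + \frac{O}{2}$ ($m{\left(O \right)} = \frac{2 + O}{2 O} O = 1 + \frac{O}{2}$)
$m^{2}{\left(- \frac{14}{15} \right)} = \left(1 + \frac{\left(-14\right) \frac{1}{15}}{2}\right)^{2} = \left(1 + \frac{1}{2} \left(- \frac{14}{15}\right)\right)^{2} = \left(1 - \frac{7}{15}\right)^{2} = \left(\frac{8}{15}\right)^{2} = \frac{64}{225}$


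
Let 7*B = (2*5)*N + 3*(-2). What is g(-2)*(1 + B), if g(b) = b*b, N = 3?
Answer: 124/7 ≈ 17.714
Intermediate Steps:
g(b) = b**2
B = 24/7 (B = ((2*5)*3 + 3*(-2))/7 = (10*3 - 6)/7 = (30 - 6)/7 = (1/7)*24 = 24/7 ≈ 3.4286)
g(-2)*(1 + B) = (-2)**2*(1 + 24/7) = 4*(31/7) = 124/7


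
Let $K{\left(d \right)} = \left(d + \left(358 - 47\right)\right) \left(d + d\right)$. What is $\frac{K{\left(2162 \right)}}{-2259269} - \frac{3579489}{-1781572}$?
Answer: $- \frac{10963769818603}{4025050390868} \approx -2.7239$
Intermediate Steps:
$K{\left(d \right)} = 2 d \left(311 + d\right)$ ($K{\left(d \right)} = \left(d + 311\right) 2 d = \left(311 + d\right) 2 d = 2 d \left(311 + d\right)$)
$\frac{K{\left(2162 \right)}}{-2259269} - \frac{3579489}{-1781572} = \frac{2 \cdot 2162 \left(311 + 2162\right)}{-2259269} - \frac{3579489}{-1781572} = 2 \cdot 2162 \cdot 2473 \left(- \frac{1}{2259269}\right) - - \frac{3579489}{1781572} = 10693252 \left(- \frac{1}{2259269}\right) + \frac{3579489}{1781572} = - \frac{10693252}{2259269} + \frac{3579489}{1781572} = - \frac{10963769818603}{4025050390868}$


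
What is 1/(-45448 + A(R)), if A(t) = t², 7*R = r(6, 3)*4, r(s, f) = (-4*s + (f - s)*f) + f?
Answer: -49/2212552 ≈ -2.2146e-5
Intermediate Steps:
r(s, f) = f - 4*s + f*(f - s) (r(s, f) = (-4*s + f*(f - s)) + f = f - 4*s + f*(f - s))
R = -120/7 (R = ((3 + 3² - 4*6 - 1*3*6)*4)/7 = ((3 + 9 - 24 - 18)*4)/7 = (-30*4)/7 = (⅐)*(-120) = -120/7 ≈ -17.143)
1/(-45448 + A(R)) = 1/(-45448 + (-120/7)²) = 1/(-45448 + 14400/49) = 1/(-2212552/49) = -49/2212552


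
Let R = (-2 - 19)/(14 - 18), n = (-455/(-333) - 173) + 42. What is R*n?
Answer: -75544/111 ≈ -680.58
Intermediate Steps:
n = -43168/333 (n = (-455*(-1/333) - 173) + 42 = (455/333 - 173) + 42 = -57154/333 + 42 = -43168/333 ≈ -129.63)
R = 21/4 (R = -21/(-4) = -21*(-¼) = 21/4 ≈ 5.2500)
R*n = (21/4)*(-43168/333) = -75544/111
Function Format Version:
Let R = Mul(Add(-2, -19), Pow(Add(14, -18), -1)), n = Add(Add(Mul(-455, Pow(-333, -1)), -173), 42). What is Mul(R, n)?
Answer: Rational(-75544, 111) ≈ -680.58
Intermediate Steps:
n = Rational(-43168, 333) (n = Add(Add(Mul(-455, Rational(-1, 333)), -173), 42) = Add(Add(Rational(455, 333), -173), 42) = Add(Rational(-57154, 333), 42) = Rational(-43168, 333) ≈ -129.63)
R = Rational(21, 4) (R = Mul(-21, Pow(-4, -1)) = Mul(-21, Rational(-1, 4)) = Rational(21, 4) ≈ 5.2500)
Mul(R, n) = Mul(Rational(21, 4), Rational(-43168, 333)) = Rational(-75544, 111)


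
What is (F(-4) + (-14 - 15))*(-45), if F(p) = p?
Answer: 1485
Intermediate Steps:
(F(-4) + (-14 - 15))*(-45) = (-4 + (-14 - 15))*(-45) = (-4 - 29)*(-45) = -33*(-45) = 1485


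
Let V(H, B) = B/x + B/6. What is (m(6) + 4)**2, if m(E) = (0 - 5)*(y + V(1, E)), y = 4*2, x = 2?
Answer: 3136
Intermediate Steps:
V(H, B) = 2*B/3 (V(H, B) = B/2 + B/6 = 2*B/3)
y = 8
m(E) = -40 - 10*E/3 (m(E) = (0 - 5)*(8 + 2*E/3) = -5*(8 + 2*E/3) = -40 - 10*E/3)
(m(6) + 4)**2 = ((-40 - 10/3*6) + 4)**2 = ((-40 - 20) + 4)**2 = (-60 + 4)**2 = (-56)**2 = 3136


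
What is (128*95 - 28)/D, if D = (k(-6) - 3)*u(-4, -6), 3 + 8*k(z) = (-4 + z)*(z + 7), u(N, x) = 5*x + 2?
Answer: 24264/259 ≈ 93.683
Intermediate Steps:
u(N, x) = 2 + 5*x
k(z) = -3/8 + (-4 + z)*(7 + z)/8 (k(z) = -3/8 + ((-4 + z)*(z + 7))/8 = -3/8 + ((-4 + z)*(7 + z))/8 = -3/8 + (-4 + z)*(7 + z)/8)
D = 259/2 (D = ((-31/8 + (⅛)*(-6)² + (3/8)*(-6)) - 3)*(2 + 5*(-6)) = ((-31/8 + (⅛)*36 - 9/4) - 3)*(2 - 30) = ((-31/8 + 9/2 - 9/4) - 3)*(-28) = (-13/8 - 3)*(-28) = -37/8*(-28) = 259/2 ≈ 129.50)
(128*95 - 28)/D = (128*95 - 28)/(259/2) = (12160 - 28)*(2/259) = 12132*(2/259) = 24264/259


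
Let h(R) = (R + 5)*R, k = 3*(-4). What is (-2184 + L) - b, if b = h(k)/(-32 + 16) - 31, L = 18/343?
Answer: -2946641/1372 ≈ -2147.7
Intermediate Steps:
k = -12
L = 18/343 (L = 18*(1/343) = 18/343 ≈ 0.052478)
h(R) = R*(5 + R) (h(R) = (5 + R)*R = R*(5 + R))
b = -145/4 (b = (-12*(5 - 12))/(-32 + 16) - 31 = -12*(-7)/(-16) - 31 = 84*(-1/16) - 31 = -21/4 - 31 = -145/4 ≈ -36.250)
(-2184 + L) - b = (-2184 + 18/343) - 1*(-145/4) = -749094/343 + 145/4 = -2946641/1372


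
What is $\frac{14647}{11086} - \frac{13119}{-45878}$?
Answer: $\frac{204353075}{127150877} \approx 1.6072$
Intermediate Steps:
$\frac{14647}{11086} - \frac{13119}{-45878} = 14647 \cdot \frac{1}{11086} - - \frac{13119}{45878} = \frac{14647}{11086} + \frac{13119}{45878} = \frac{204353075}{127150877}$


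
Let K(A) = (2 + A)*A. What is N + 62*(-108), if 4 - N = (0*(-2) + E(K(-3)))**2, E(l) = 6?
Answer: -6728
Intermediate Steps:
K(A) = A*(2 + A)
N = -32 (N = 4 - (0*(-2) + 6)**2 = 4 - (0 + 6)**2 = 4 - 1*6**2 = 4 - 1*36 = 4 - 36 = -32)
N + 62*(-108) = -32 + 62*(-108) = -32 - 6696 = -6728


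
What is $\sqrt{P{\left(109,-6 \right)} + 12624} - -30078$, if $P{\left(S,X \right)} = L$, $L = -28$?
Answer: $30078 + 2 \sqrt{3149} \approx 30190.0$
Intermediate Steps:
$P{\left(S,X \right)} = -28$
$\sqrt{P{\left(109,-6 \right)} + 12624} - -30078 = \sqrt{-28 + 12624} - -30078 = \sqrt{12596} + 30078 = 2 \sqrt{3149} + 30078 = 30078 + 2 \sqrt{3149}$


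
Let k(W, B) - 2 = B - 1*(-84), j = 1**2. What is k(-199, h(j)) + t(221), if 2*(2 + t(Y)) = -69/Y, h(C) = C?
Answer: 37501/442 ≈ 84.844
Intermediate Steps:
j = 1
t(Y) = -2 - 69/(2*Y) (t(Y) = -2 + (-69/Y)/2 = -2 - 69/(2*Y))
k(W, B) = 86 + B (k(W, B) = 2 + (B - 1*(-84)) = 2 + (B + 84) = 2 + (84 + B) = 86 + B)
k(-199, h(j)) + t(221) = (86 + 1) + (-2 - 69/2/221) = 87 + (-2 - 69/2*1/221) = 87 + (-2 - 69/442) = 87 - 953/442 = 37501/442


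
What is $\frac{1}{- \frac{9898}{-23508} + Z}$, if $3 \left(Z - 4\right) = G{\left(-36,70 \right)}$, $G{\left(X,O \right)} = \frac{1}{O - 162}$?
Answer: $\frac{540684}{2388431} \approx 0.22638$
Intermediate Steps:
$G{\left(X,O \right)} = \frac{1}{-162 + O}$
$Z = \frac{1103}{276}$ ($Z = 4 + \frac{1}{3 \left(-162 + 70\right)} = 4 + \frac{1}{3 \left(-92\right)} = 4 + \frac{1}{3} \left(- \frac{1}{92}\right) = 4 - \frac{1}{276} = \frac{1103}{276} \approx 3.9964$)
$\frac{1}{- \frac{9898}{-23508} + Z} = \frac{1}{- \frac{9898}{-23508} + \frac{1103}{276}} = \frac{1}{\left(-9898\right) \left(- \frac{1}{23508}\right) + \frac{1103}{276}} = \frac{1}{\frac{4949}{11754} + \frac{1103}{276}} = \frac{1}{\frac{2388431}{540684}} = \frac{540684}{2388431}$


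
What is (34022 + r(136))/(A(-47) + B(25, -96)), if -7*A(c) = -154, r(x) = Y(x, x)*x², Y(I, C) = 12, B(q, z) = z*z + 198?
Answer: 127987/4718 ≈ 27.127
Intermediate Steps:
B(q, z) = 198 + z² (B(q, z) = z² + 198 = 198 + z²)
r(x) = 12*x²
A(c) = 22 (A(c) = -⅐*(-154) = 22)
(34022 + r(136))/(A(-47) + B(25, -96)) = (34022 + 12*136²)/(22 + (198 + (-96)²)) = (34022 + 12*18496)/(22 + (198 + 9216)) = (34022 + 221952)/(22 + 9414) = 255974/9436 = 255974*(1/9436) = 127987/4718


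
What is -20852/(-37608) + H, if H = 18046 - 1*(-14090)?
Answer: 302147885/9402 ≈ 32137.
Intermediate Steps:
H = 32136 (H = 18046 + 14090 = 32136)
-20852/(-37608) + H = -20852/(-37608) + 32136 = -20852*(-1/37608) + 32136 = 5213/9402 + 32136 = 302147885/9402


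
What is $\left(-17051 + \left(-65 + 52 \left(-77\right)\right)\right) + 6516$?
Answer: $-14604$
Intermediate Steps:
$\left(-17051 + \left(-65 + 52 \left(-77\right)\right)\right) + 6516 = \left(-17051 - 4069\right) + 6516 = -21120 + 6516 = -14604$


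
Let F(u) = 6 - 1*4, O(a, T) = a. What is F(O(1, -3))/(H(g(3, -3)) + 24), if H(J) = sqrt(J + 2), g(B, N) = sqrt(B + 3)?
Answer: 2/(24 + sqrt(2 + sqrt(6))) ≈ 0.076601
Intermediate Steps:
F(u) = 2 (F(u) = 6 - 4 = 2)
g(B, N) = sqrt(3 + B)
H(J) = sqrt(2 + J)
F(O(1, -3))/(H(g(3, -3)) + 24) = 2/(sqrt(2 + sqrt(3 + 3)) + 24) = 2/(sqrt(2 + sqrt(6)) + 24) = 2/(24 + sqrt(2 + sqrt(6)))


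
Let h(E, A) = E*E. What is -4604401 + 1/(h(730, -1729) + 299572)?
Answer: -3833034909271/832472 ≈ -4.6044e+6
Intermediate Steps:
h(E, A) = E²
-4604401 + 1/(h(730, -1729) + 299572) = -4604401 + 1/(730² + 299572) = -4604401 + 1/(532900 + 299572) = -4604401 + 1/832472 = -3833034909271/832472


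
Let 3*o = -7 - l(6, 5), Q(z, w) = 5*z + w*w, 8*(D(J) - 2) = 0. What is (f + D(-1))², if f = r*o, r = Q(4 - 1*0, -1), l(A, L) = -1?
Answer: 1600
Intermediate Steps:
D(J) = 2 (D(J) = 2 + (⅛)*0 = 2 + 0 = 2)
Q(z, w) = w² + 5*z (Q(z, w) = 5*z + w² = w² + 5*z)
o = -2 (o = (-7 - 1*(-1))/3 = (-7 + 1)/3 = (⅓)*(-6) = -2)
r = 21 (r = (-1)² + 5*(4 - 1*0) = 1 + 5*(4 + 0) = 1 + 5*4 = 1 + 20 = 21)
f = -42 (f = 21*(-2) = -42)
(f + D(-1))² = (-42 + 2)² = (-40)² = 1600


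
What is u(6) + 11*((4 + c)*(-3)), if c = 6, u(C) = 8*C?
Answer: -282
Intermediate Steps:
u(6) + 11*((4 + c)*(-3)) = 8*6 + 11*((4 + 6)*(-3)) = 48 + 11*(10*(-3)) = 48 + 11*(-30) = 48 - 330 = -282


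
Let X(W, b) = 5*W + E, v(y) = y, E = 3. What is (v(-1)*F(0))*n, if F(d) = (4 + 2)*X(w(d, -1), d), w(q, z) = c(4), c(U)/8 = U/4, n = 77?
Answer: -19866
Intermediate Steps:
c(U) = 2*U (c(U) = 8*(U/4) = 2*U)
w(q, z) = 8 (w(q, z) = 2*4 = 8)
X(W, b) = 3 + 5*W (X(W, b) = 5*W + 3 = 3 + 5*W)
F(d) = 258 (F(d) = (4 + 2)*(3 + 5*8) = 6*(3 + 40) = 6*43 = 258)
(v(-1)*F(0))*n = -1*258*77 = -258*77 = -19866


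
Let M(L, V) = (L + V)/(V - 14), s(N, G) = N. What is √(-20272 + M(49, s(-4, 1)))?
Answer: I*√81098/2 ≈ 142.39*I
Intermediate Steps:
M(L, V) = (L + V)/(-14 + V)
√(-20272 + M(49, s(-4, 1))) = √(-20272 + (49 - 4)/(-14 - 4)) = √(-20272 + 45/(-18)) = √(-20272 - 1/18*45) = √(-20272 - 5/2) = √(-40549/2) = I*√81098/2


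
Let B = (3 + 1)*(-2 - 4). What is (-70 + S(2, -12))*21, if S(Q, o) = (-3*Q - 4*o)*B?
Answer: -22638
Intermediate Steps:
B = -24 (B = 4*(-6) = -24)
S(Q, o) = 72*Q + 96*o (S(Q, o) = (-3*Q - 4*o)*(-24) = (-4*o - 3*Q)*(-24) = 72*Q + 96*o)
(-70 + S(2, -12))*21 = (-70 + (72*2 + 96*(-12)))*21 = (-70 + (144 - 1152))*21 = (-70 - 1008)*21 = -1078*21 = -22638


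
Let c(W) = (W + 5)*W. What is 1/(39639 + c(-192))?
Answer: 1/75543 ≈ 1.3237e-5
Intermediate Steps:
c(W) = W*(5 + W) (c(W) = (5 + W)*W = W*(5 + W))
1/(39639 + c(-192)) = 1/(39639 - 192*(5 - 192)) = 1/(39639 - 192*(-187)) = 1/(39639 + 35904) = 1/75543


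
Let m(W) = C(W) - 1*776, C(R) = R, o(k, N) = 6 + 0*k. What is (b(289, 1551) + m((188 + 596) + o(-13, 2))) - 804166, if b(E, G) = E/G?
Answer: -1247239463/1551 ≈ -8.0415e+5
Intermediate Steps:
o(k, N) = 6 (o(k, N) = 6 + 0 = 6)
m(W) = -776 + W (m(W) = W - 1*776 = W - 776 = -776 + W)
(b(289, 1551) + m((188 + 596) + o(-13, 2))) - 804166 = (289/1551 + (-776 + ((188 + 596) + 6))) - 804166 = (289*(1/1551) + (-776 + (784 + 6))) - 804166 = (289/1551 + (-776 + 790)) - 804166 = (289/1551 + 14) - 804166 = 22003/1551 - 804166 = -1247239463/1551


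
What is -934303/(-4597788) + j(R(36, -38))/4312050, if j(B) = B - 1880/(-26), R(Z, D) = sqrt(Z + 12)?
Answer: 44767707851/220287686060 + 2*sqrt(3)/2156025 ≈ 0.20323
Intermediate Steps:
R(Z, D) = sqrt(12 + Z)
j(B) = 940/13 + B (j(B) = B - 1880*(-1/26) = B + 940/13 = 940/13 + B)
-934303/(-4597788) + j(R(36, -38))/4312050 = -934303/(-4597788) + (940/13 + sqrt(12 + 36))/4312050 = -934303*(-1/4597788) + (940/13 + sqrt(48))*(1/4312050) = 934303/4597788 + (940/13 + 4*sqrt(3))*(1/4312050) = 934303/4597788 + (94/5605665 + 2*sqrt(3)/2156025) = 44767707851/220287686060 + 2*sqrt(3)/2156025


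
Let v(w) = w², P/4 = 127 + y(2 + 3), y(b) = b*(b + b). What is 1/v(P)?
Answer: 1/501264 ≈ 1.9950e-6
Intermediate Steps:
y(b) = 2*b² (y(b) = b*(2*b) = 2*b²)
P = 708 (P = 4*(127 + 2*(2 + 3)²) = 4*(127 + 2*5²) = 4*(127 + 2*25) = 4*(127 + 50) = 4*177 = 708)
1/v(P) = 1/(708²) = 1/501264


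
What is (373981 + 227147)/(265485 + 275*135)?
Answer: 9108/4585 ≈ 1.9865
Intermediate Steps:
(373981 + 227147)/(265485 + 275*135) = 601128/(265485 + 37125) = 601128/302610 = 601128*(1/302610) = 9108/4585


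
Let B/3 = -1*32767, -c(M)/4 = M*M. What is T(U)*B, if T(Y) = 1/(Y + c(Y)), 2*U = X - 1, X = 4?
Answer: 65534/5 ≈ 13107.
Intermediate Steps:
c(M) = -4*M**2 (c(M) = -4*M*M = -4*M**2)
B = -98301 (B = 3*(-1*32767) = 3*(-32767) = -98301)
U = 3/2 (U = (4 - 1)/2 = (1/2)*3 = 3/2 ≈ 1.5000)
T(Y) = 1/(Y - 4*Y**2)
T(U)*B = -1/(3/2*(-1 + 4*(3/2)))*(-98301) = -1*2/3/(-1 + 6)*(-98301) = -1*2/3/5*(-98301) = -1*2/3*1/5*(-98301) = -2/15*(-98301) = 65534/5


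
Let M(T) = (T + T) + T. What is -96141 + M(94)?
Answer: -95859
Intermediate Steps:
M(T) = 3*T (M(T) = 2*T + T = 3*T)
-96141 + M(94) = -96141 + 3*94 = -96141 + 282 = -95859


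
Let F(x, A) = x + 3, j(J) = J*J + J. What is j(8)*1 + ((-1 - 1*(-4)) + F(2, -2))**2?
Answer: 136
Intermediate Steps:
j(J) = J + J**2 (j(J) = J**2 + J = J + J**2)
F(x, A) = 3 + x
j(8)*1 + ((-1 - 1*(-4)) + F(2, -2))**2 = (8*(1 + 8))*1 + ((-1 - 1*(-4)) + (3 + 2))**2 = (8*9)*1 + ((-1 + 4) + 5)**2 = 72*1 + (3 + 5)**2 = 72 + 8**2 = 72 + 64 = 136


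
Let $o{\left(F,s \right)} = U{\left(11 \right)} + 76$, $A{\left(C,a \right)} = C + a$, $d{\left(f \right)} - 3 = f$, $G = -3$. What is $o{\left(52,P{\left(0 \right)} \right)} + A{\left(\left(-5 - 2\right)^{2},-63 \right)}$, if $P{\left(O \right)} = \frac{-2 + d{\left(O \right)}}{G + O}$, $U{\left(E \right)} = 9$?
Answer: $71$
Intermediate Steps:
$d{\left(f \right)} = 3 + f$
$P{\left(O \right)} = \frac{1 + O}{-3 + O}$ ($P{\left(O \right)} = \frac{-2 + \left(3 + O\right)}{-3 + O} = \frac{1 + O}{-3 + O}$)
$o{\left(F,s \right)} = 85$ ($o{\left(F,s \right)} = 9 + 76 = 85$)
$o{\left(52,P{\left(0 \right)} \right)} + A{\left(\left(-5 - 2\right)^{2},-63 \right)} = 85 - \left(63 - \left(-5 - 2\right)^{2}\right) = 85 - \left(63 - \left(-7\right)^{2}\right) = 85 + \left(49 - 63\right) = 85 - 14 = 71$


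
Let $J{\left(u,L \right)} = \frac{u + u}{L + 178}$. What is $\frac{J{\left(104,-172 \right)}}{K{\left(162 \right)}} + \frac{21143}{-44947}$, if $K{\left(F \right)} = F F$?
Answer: $- \frac{414989047}{884691801} \approx -0.46908$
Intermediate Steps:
$K{\left(F \right)} = F^{2}$
$J{\left(u,L \right)} = \frac{2 u}{178 + L}$
$\frac{J{\left(104,-172 \right)}}{K{\left(162 \right)}} + \frac{21143}{-44947} = \frac{2 \cdot 104 \frac{1}{178 - 172}}{162^{2}} + \frac{21143}{-44947} = \frac{2 \cdot 104 \cdot \frac{1}{6}}{26244} + 21143 \left(- \frac{1}{44947}\right) = 2 \cdot 104 \cdot \frac{1}{6} \cdot \frac{1}{26244} - \frac{21143}{44947} = \frac{104}{3} \cdot \frac{1}{26244} - \frac{21143}{44947} = \frac{26}{19683} - \frac{21143}{44947} = - \frac{414989047}{884691801}$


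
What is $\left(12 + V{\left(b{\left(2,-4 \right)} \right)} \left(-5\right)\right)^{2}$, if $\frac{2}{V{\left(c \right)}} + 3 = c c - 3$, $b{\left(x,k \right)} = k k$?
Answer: $\frac{89401}{625} \approx 143.04$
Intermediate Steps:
$b{\left(x,k \right)} = k^{2}$
$V{\left(c \right)} = \frac{2}{-6 + c^{2}}$ ($V{\left(c \right)} = \frac{2}{-3 + \left(c c - 3\right)} = \frac{2}{-3 + \left(c^{2} - 3\right)} = \frac{2}{-3 + \left(-3 + c^{2}\right)} = \frac{2}{-6 + c^{2}}$)
$\left(12 + V{\left(b{\left(2,-4 \right)} \right)} \left(-5\right)\right)^{2} = \left(12 + \frac{2}{-6 + \left(\left(-4\right)^{2}\right)^{2}} \left(-5\right)\right)^{2} = \left(12 + \frac{2}{-6 + 16^{2}} \left(-5\right)\right)^{2} = \left(12 + \frac{2}{-6 + 256} \left(-5\right)\right)^{2} = \left(12 + \frac{2}{250} \left(-5\right)\right)^{2} = \left(12 + 2 \cdot \frac{1}{250} \left(-5\right)\right)^{2} = \left(12 + \frac{1}{125} \left(-5\right)\right)^{2} = \left(12 - \frac{1}{25}\right)^{2} = \left(\frac{299}{25}\right)^{2} = \frac{89401}{625}$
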